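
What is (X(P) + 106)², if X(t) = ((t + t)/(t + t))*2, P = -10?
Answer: 11664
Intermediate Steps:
X(t) = 2 (X(t) = ((2*t)/((2*t)))*2 = ((2*t)*(1/(2*t)))*2 = 1*2 = 2)
(X(P) + 106)² = (2 + 106)² = 108² = 11664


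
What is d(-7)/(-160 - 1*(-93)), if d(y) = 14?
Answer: -14/67 ≈ -0.20896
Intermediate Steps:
d(-7)/(-160 - 1*(-93)) = 14/(-160 - 1*(-93)) = 14/(-160 + 93) = 14/(-67) = 14*(-1/67) = -14/67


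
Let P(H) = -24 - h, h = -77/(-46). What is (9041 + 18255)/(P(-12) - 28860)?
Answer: -1255616/1328741 ≈ -0.94497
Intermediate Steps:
h = 77/46 (h = -77*(-1/46) = 77/46 ≈ 1.6739)
P(H) = -1181/46 (P(H) = -24 - 1*77/46 = -24 - 77/46 = -1181/46)
(9041 + 18255)/(P(-12) - 28860) = (9041 + 18255)/(-1181/46 - 28860) = 27296/(-1328741/46) = 27296*(-46/1328741) = -1255616/1328741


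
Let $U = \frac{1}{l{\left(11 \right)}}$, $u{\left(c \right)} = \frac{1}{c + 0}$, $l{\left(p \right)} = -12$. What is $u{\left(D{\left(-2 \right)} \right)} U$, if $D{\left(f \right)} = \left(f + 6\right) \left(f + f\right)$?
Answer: $\frac{1}{192} \approx 0.0052083$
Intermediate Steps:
$D{\left(f \right)} = 2 f \left(6 + f\right)$ ($D{\left(f \right)} = \left(6 + f\right) 2 f = 2 f \left(6 + f\right)$)
$u{\left(c \right)} = \frac{1}{c}$
$U = - \frac{1}{12}$ ($U = \frac{1}{-12} = - \frac{1}{12} \approx -0.083333$)
$u{\left(D{\left(-2 \right)} \right)} U = \frac{1}{2 \left(-2\right) \left(6 - 2\right)} \left(- \frac{1}{12}\right) = \frac{1}{2 \left(-2\right) 4} \left(- \frac{1}{12}\right) = \frac{1}{-16} \left(- \frac{1}{12}\right) = \left(- \frac{1}{16}\right) \left(- \frac{1}{12}\right) = \frac{1}{192}$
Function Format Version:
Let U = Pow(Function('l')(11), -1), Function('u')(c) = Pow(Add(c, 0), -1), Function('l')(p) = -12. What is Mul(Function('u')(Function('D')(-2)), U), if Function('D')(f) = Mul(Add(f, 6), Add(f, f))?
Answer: Rational(1, 192) ≈ 0.0052083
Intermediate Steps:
Function('D')(f) = Mul(2, f, Add(6, f)) (Function('D')(f) = Mul(Add(6, f), Mul(2, f)) = Mul(2, f, Add(6, f)))
Function('u')(c) = Pow(c, -1)
U = Rational(-1, 12) (U = Pow(-12, -1) = Rational(-1, 12) ≈ -0.083333)
Mul(Function('u')(Function('D')(-2)), U) = Mul(Pow(Mul(2, -2, Add(6, -2)), -1), Rational(-1, 12)) = Mul(Pow(Mul(2, -2, 4), -1), Rational(-1, 12)) = Mul(Pow(-16, -1), Rational(-1, 12)) = Mul(Rational(-1, 16), Rational(-1, 12)) = Rational(1, 192)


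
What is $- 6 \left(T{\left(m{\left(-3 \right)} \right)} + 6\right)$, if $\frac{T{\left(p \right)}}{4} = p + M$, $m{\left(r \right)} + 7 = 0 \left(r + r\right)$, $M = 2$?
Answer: $84$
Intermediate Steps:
$m{\left(r \right)} = -7$ ($m{\left(r \right)} = -7 + 0 \left(r + r\right) = -7 + 0 \cdot 2 r = -7 + 0 = -7$)
$T{\left(p \right)} = 8 + 4 p$ ($T{\left(p \right)} = 4 \left(p + 2\right) = 4 \left(2 + p\right) = 8 + 4 p$)
$- 6 \left(T{\left(m{\left(-3 \right)} \right)} + 6\right) = - 6 \left(\left(8 + 4 \left(-7\right)\right) + 6\right) = - 6 \left(\left(8 - 28\right) + 6\right) = - 6 \left(-20 + 6\right) = \left(-6\right) \left(-14\right) = 84$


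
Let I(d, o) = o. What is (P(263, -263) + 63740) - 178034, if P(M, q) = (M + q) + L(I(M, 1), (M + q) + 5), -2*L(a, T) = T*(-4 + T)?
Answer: -228593/2 ≈ -1.1430e+5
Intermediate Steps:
L(a, T) = -T*(-4 + T)/2
P(M, q) = M + q + (-1 - M - q)*(5 + M + q)/2 (P(M, q) = (M + q) + ((M + q) + 5)*(4 - ((M + q) + 5))/2 = (M + q) + (5 + M + q)*(4 - (5 + M + q))/2 = (M + q) + (5 + M + q)*(4 + (-5 - M - q))/2 = (M + q) + (5 + M + q)*(-1 - M - q)/2 = (M + q) + (-1 - M - q)*(5 + M + q)/2 = M + q + (-1 - M - q)*(5 + M + q)/2)
(P(263, -263) + 63740) - 178034 = ((263 - 263 - (1 + 263 - 263)*(5 + 263 - 263)/2) + 63740) - 178034 = ((263 - 263 - ½*1*5) + 63740) - 178034 = ((263 - 263 - 5/2) + 63740) - 178034 = (-5/2 + 63740) - 178034 = 127475/2 - 178034 = -228593/2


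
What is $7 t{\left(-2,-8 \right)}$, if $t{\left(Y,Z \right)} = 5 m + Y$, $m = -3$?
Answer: $-119$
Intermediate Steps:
$t{\left(Y,Z \right)} = -15 + Y$ ($t{\left(Y,Z \right)} = 5 \left(-3\right) + Y = -15 + Y$)
$7 t{\left(-2,-8 \right)} = 7 \left(-15 - 2\right) = 7 \left(-17\right) = -119$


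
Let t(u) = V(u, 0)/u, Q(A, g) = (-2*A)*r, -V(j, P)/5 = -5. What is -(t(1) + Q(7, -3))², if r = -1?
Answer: -1521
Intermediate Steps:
V(j, P) = 25 (V(j, P) = -5*(-5) = 25)
Q(A, g) = 2*A (Q(A, g) = -2*A*(-1) = 2*A)
t(u) = 25/u
-(t(1) + Q(7, -3))² = -(25/1 + 2*7)² = -(25*1 + 14)² = -(25 + 14)² = -1*39² = -1*1521 = -1521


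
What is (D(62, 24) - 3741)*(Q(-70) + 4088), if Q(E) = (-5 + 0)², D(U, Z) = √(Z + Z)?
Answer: -15386733 + 16452*√3 ≈ -1.5358e+7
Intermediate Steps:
D(U, Z) = √2*√Z (D(U, Z) = √(2*Z) = √2*√Z)
Q(E) = 25 (Q(E) = (-5)² = 25)
(D(62, 24) - 3741)*(Q(-70) + 4088) = (√2*√24 - 3741)*(25 + 4088) = (√2*(2*√6) - 3741)*4113 = (4*√3 - 3741)*4113 = (-3741 + 4*√3)*4113 = -15386733 + 16452*√3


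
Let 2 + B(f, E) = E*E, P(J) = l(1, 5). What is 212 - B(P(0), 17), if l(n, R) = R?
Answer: -75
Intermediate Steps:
P(J) = 5
B(f, E) = -2 + E² (B(f, E) = -2 + E*E = -2 + E²)
212 - B(P(0), 17) = 212 - (-2 + 17²) = 212 - (-2 + 289) = 212 - 1*287 = 212 - 287 = -75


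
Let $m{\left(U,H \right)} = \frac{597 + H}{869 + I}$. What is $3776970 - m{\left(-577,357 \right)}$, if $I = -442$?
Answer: $\frac{1612765236}{427} \approx 3.777 \cdot 10^{6}$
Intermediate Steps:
$m{\left(U,H \right)} = \frac{597}{427} + \frac{H}{427}$ ($m{\left(U,H \right)} = \frac{597 + H}{869 - 442} = \frac{597 + H}{427} = \left(597 + H\right) \frac{1}{427} = \frac{597}{427} + \frac{H}{427}$)
$3776970 - m{\left(-577,357 \right)} = 3776970 - \left(\frac{597}{427} + \frac{1}{427} \cdot 357\right) = 3776970 - \left(\frac{597}{427} + \frac{51}{61}\right) = 3776970 - \frac{954}{427} = \frac{1612765236}{427}$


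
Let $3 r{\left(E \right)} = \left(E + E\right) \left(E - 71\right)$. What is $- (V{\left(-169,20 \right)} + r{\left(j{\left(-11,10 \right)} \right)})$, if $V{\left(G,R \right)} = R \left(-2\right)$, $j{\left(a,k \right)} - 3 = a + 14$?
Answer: $300$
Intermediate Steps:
$j{\left(a,k \right)} = 17 + a$ ($j{\left(a,k \right)} = 3 + \left(a + 14\right) = 3 + \left(14 + a\right) = 17 + a$)
$V{\left(G,R \right)} = - 2 R$
$r{\left(E \right)} = \frac{2 E \left(-71 + E\right)}{3}$ ($r{\left(E \right)} = \frac{\left(E + E\right) \left(E - 71\right)}{3} = \frac{2 E \left(-71 + E\right)}{3}$)
$- (V{\left(-169,20 \right)} + r{\left(j{\left(-11,10 \right)} \right)}) = - (\left(-2\right) 20 + \frac{2 \left(17 - 11\right) \left(-71 + \left(17 - 11\right)\right)}{3}) = - (-40 + \frac{2}{3} \cdot 6 \left(-71 + 6\right)) = - (-40 + \frac{2}{3} \cdot 6 \left(-65\right)) = - (-40 - 260) = \left(-1\right) \left(-300\right) = 300$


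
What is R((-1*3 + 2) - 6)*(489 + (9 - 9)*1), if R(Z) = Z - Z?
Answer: 0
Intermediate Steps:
R(Z) = 0
R((-1*3 + 2) - 6)*(489 + (9 - 9)*1) = 0*(489 + (9 - 9)*1) = 0*(489 + 0*1) = 0*(489 + 0) = 0*489 = 0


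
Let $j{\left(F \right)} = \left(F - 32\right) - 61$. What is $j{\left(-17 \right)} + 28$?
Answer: $-82$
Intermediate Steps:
$j{\left(F \right)} = -93 + F$ ($j{\left(F \right)} = \left(-32 + F\right) - 61 = -93 + F$)
$j{\left(-17 \right)} + 28 = \left(-93 - 17\right) + 28 = -110 + 28 = -82$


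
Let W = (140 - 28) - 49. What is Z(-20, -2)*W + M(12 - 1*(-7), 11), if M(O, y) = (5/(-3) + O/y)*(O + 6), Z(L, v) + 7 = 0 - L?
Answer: 27077/33 ≈ 820.52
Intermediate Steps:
Z(L, v) = -7 - L (Z(L, v) = -7 + (0 - L) = -7 - L)
W = 63 (W = 112 - 49 = 63)
M(O, y) = (6 + O)*(-5/3 + O/y) (M(O, y) = (5*(-1/3) + O/y)*(6 + O) = (-5/3 + O/y)*(6 + O) = (6 + O)*(-5/3 + O/y))
Z(-20, -2)*W + M(12 - 1*(-7), 11) = (-7 - 1*(-20))*63 + ((12 - 1*(-7))**2 + 6*(12 - 1*(-7)) - 5/3*11*(6 + (12 - 1*(-7))))/11 = (-7 + 20)*63 + ((12 + 7)**2 + 6*(12 + 7) - 5/3*11*(6 + (12 + 7)))/11 = 13*63 + (19**2 + 6*19 - 5/3*11*(6 + 19))/11 = 819 + (361 + 114 - 5/3*11*25)/11 = 819 + (361 + 114 - 1375/3)/11 = 819 + (1/11)*(50/3) = 819 + 50/33 = 27077/33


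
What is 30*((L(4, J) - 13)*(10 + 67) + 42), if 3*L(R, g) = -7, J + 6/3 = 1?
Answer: -34160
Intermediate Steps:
J = -1 (J = -2 + 1 = -1)
L(R, g) = -7/3 (L(R, g) = (⅓)*(-7) = -7/3)
30*((L(4, J) - 13)*(10 + 67) + 42) = 30*((-7/3 - 13)*(10 + 67) + 42) = 30*(-46/3*77 + 42) = 30*(-3542/3 + 42) = 30*(-3416/3) = -34160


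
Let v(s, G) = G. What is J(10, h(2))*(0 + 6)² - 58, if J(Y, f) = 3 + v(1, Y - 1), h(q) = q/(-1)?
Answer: 374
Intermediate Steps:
h(q) = -q (h(q) = q*(-1) = -q)
J(Y, f) = 2 + Y (J(Y, f) = 3 + (Y - 1) = 3 + (-1 + Y) = 2 + Y)
J(10, h(2))*(0 + 6)² - 58 = (2 + 10)*(0 + 6)² - 58 = 12*6² - 58 = 12*36 - 58 = 432 - 58 = 374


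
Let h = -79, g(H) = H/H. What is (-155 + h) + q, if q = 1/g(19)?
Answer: -233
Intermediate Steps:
g(H) = 1
q = 1 (q = 1/1 = 1)
(-155 + h) + q = (-155 - 79) + 1 = -234 + 1 = -233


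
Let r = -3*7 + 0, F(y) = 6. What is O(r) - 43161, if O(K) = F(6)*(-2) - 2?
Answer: -43175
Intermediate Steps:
r = -21 (r = -21 + 0 = -21)
O(K) = -14 (O(K) = 6*(-2) - 2 = -12 - 2 = -14)
O(r) - 43161 = -14 - 43161 = -43175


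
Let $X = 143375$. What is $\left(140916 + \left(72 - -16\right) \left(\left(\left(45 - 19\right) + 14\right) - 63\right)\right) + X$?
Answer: $282267$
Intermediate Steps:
$\left(140916 + \left(72 - -16\right) \left(\left(\left(45 - 19\right) + 14\right) - 63\right)\right) + X = \left(140916 + \left(72 - -16\right) \left(\left(\left(45 - 19\right) + 14\right) - 63\right)\right) + 143375 = \left(140916 + \left(72 + 16\right) \left(\left(26 + 14\right) - 63\right)\right) + 143375 = \left(140916 + 88 \left(40 - 63\right)\right) + 143375 = \left(140916 + 88 \left(-23\right)\right) + 143375 = \left(140916 - 2024\right) + 143375 = 138892 + 143375 = 282267$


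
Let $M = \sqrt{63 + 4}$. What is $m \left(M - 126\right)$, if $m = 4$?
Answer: $-504 + 4 \sqrt{67} \approx -471.26$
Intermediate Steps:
$M = \sqrt{67} \approx 8.1853$
$m \left(M - 126\right) = 4 \left(\sqrt{67} - 126\right) = 4 \left(-126 + \sqrt{67}\right) = -504 + 4 \sqrt{67}$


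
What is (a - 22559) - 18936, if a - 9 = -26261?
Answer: -67747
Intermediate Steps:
a = -26252 (a = 9 - 26261 = -26252)
(a - 22559) - 18936 = (-26252 - 22559) - 18936 = -48811 - 18936 = -67747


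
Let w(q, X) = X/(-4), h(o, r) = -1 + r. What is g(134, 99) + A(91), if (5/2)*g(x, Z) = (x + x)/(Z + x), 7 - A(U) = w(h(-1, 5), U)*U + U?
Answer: 9258069/4660 ≈ 1986.7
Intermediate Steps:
w(q, X) = -X/4 (w(q, X) = X*(-¼) = -X/4)
A(U) = 7 - U + U²/4 (A(U) = 7 - ((-U/4)*U + U) = 7 - (-U²/4 + U) = 7 - (U - U²/4) = 7 + (-U + U²/4) = 7 - U + U²/4)
g(x, Z) = 4*x/(5*(Z + x)) (g(x, Z) = 2*((x + x)/(Z + x))/5 = 2*((2*x)/(Z + x))/5 = 2*(2*x/(Z + x))/5 = 4*x/(5*(Z + x)))
g(134, 99) + A(91) = (⅘)*134/(99 + 134) + (7 - 1*91 + (¼)*91²) = (⅘)*134/233 + (7 - 91 + (¼)*8281) = (⅘)*134*(1/233) + (7 - 91 + 8281/4) = 536/1165 + 7945/4 = 9258069/4660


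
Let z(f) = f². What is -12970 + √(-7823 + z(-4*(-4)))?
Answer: -12970 + I*√7567 ≈ -12970.0 + 86.989*I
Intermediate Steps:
-12970 + √(-7823 + z(-4*(-4))) = -12970 + √(-7823 + (-4*(-4))²) = -12970 + √(-7823 + 16²) = -12970 + √(-7823 + 256) = -12970 + √(-7567) = -12970 + I*√7567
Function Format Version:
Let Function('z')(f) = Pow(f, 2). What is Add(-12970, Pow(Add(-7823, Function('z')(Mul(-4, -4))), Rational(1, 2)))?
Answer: Add(-12970, Mul(I, Pow(7567, Rational(1, 2)))) ≈ Add(-12970., Mul(86.989, I))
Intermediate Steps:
Add(-12970, Pow(Add(-7823, Function('z')(Mul(-4, -4))), Rational(1, 2))) = Add(-12970, Pow(Add(-7823, Pow(Mul(-4, -4), 2)), Rational(1, 2))) = Add(-12970, Pow(Add(-7823, Pow(16, 2)), Rational(1, 2))) = Add(-12970, Pow(Add(-7823, 256), Rational(1, 2))) = Add(-12970, Pow(-7567, Rational(1, 2))) = Add(-12970, Mul(I, Pow(7567, Rational(1, 2))))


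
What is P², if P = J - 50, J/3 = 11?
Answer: 289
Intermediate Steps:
J = 33 (J = 3*11 = 33)
P = -17 (P = 33 - 50 = -17)
P² = (-17)² = 289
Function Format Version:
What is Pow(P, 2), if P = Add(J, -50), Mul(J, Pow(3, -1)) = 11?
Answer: 289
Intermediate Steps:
J = 33 (J = Mul(3, 11) = 33)
P = -17 (P = Add(33, -50) = -17)
Pow(P, 2) = Pow(-17, 2) = 289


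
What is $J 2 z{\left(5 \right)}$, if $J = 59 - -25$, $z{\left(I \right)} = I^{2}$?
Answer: $4200$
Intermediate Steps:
$J = 84$ ($J = 59 + 25 = 84$)
$J 2 z{\left(5 \right)} = 84 \cdot 2 \cdot 5^{2} = 84 \cdot 2 \cdot 25 = 84 \cdot 50 = 4200$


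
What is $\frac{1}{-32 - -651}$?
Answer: $\frac{1}{619} \approx 0.0016155$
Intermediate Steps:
$\frac{1}{-32 - -651} = \frac{1}{-32 + 651} = \frac{1}{619}$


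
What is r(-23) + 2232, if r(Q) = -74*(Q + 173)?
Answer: -8868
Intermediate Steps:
r(Q) = -12802 - 74*Q (r(Q) = -74*(173 + Q) = -12802 - 74*Q)
r(-23) + 2232 = (-12802 - 74*(-23)) + 2232 = (-12802 + 1702) + 2232 = -11100 + 2232 = -8868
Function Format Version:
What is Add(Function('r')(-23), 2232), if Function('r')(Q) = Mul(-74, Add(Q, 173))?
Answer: -8868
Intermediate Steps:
Function('r')(Q) = Add(-12802, Mul(-74, Q)) (Function('r')(Q) = Mul(-74, Add(173, Q)) = Add(-12802, Mul(-74, Q)))
Add(Function('r')(-23), 2232) = Add(Add(-12802, Mul(-74, -23)), 2232) = Add(Add(-12802, 1702), 2232) = Add(-11100, 2232) = -8868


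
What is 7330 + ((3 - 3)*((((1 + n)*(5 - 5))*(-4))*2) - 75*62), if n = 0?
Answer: 2680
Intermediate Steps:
7330 + ((3 - 3)*((((1 + n)*(5 - 5))*(-4))*2) - 75*62) = 7330 + ((3 - 3)*((((1 + 0)*(5 - 5))*(-4))*2) - 75*62) = 7330 + (0*(((1*0)*(-4))*2) - 4650) = 7330 + (0*((0*(-4))*2) - 4650) = 7330 + (0*(0*2) - 4650) = 7330 + (0*0 - 4650) = 7330 + (0 - 4650) = 7330 - 4650 = 2680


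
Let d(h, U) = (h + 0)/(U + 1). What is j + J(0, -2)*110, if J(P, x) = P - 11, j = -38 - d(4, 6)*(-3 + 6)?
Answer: -8748/7 ≈ -1249.7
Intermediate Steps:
d(h, U) = h/(1 + U)
j = -278/7 (j = -38 - 4/(1 + 6)*(-3 + 6) = -38 - 4/7*3 = -38 - 4*(⅐)*3 = -38 - 4*3/7 = -38 - 1*12/7 = -38 - 12/7 = -278/7 ≈ -39.714)
J(P, x) = -11 + P
j + J(0, -2)*110 = -278/7 + (-11 + 0)*110 = -278/7 - 11*110 = -278/7 - 1210 = -8748/7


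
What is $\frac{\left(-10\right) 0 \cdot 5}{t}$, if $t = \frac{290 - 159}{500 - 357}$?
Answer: $0$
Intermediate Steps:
$t = \frac{131}{143} \approx 0.91608$
$\frac{\left(-10\right) 0 \cdot 5}{t} = \frac{\left(-10\right) 0 \cdot 5}{\frac{131}{143}} = 0 \cdot 5 \cdot \frac{143}{131} = 0 \cdot \frac{143}{131} = 0$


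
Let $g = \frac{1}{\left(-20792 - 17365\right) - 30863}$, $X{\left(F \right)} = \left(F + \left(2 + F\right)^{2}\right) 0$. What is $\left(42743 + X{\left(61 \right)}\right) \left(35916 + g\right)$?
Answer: $\frac{105956576681017}{69020} \approx 1.5352 \cdot 10^{9}$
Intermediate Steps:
$X{\left(F \right)} = 0$
$g = - \frac{1}{69020}$ ($g = \frac{1}{\left(-20792 - 17365\right) - 30863} = \frac{1}{-38157 - 30863} = \frac{1}{-69020} = - \frac{1}{69020} \approx -1.4489 \cdot 10^{-5}$)
$\left(42743 + X{\left(61 \right)}\right) \left(35916 + g\right) = \left(42743 + 0\right) \left(35916 - \frac{1}{69020}\right) = 42743 \cdot \frac{2478922319}{69020} = \frac{105956576681017}{69020}$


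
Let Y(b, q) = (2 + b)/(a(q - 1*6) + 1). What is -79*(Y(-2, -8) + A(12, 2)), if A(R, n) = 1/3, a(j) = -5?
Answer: -79/3 ≈ -26.333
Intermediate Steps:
A(R, n) = 1/3
Y(b, q) = -1/2 - b/4 (Y(b, q) = (2 + b)/(-5 + 1) = (2 + b)/(-4) = (2 + b)*(-1/4) = -1/2 - b/4)
-79*(Y(-2, -8) + A(12, 2)) = -79*((-1/2 - 1/4*(-2)) + 1/3) = -79*((-1/2 + 1/2) + 1/3) = -79*(0 + 1/3) = -79*1/3 = -79/3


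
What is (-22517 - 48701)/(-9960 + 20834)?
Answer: -35609/5437 ≈ -6.5494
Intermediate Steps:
(-22517 - 48701)/(-9960 + 20834) = -71218/10874 = -71218*1/10874 = -35609/5437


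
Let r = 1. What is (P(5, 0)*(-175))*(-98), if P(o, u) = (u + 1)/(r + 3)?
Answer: 8575/2 ≈ 4287.5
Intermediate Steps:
P(o, u) = 1/4 + u/4 (P(o, u) = (u + 1)/(1 + 3) = (1 + u)/4 = (1 + u)*(1/4) = 1/4 + u/4)
(P(5, 0)*(-175))*(-98) = ((1/4 + (1/4)*0)*(-175))*(-98) = ((1/4 + 0)*(-175))*(-98) = ((1/4)*(-175))*(-98) = -175/4*(-98) = 8575/2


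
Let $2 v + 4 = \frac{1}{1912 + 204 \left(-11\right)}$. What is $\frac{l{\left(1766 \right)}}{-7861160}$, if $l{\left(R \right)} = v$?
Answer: $\frac{1329}{5219810240} \approx 2.5461 \cdot 10^{-7}$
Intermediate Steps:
$v = - \frac{1329}{664}$ ($v = -2 + \frac{1}{2 \left(1912 + 204 \left(-11\right)\right)} = -2 + \frac{1}{2 \left(1912 - 2244\right)} = -2 + \frac{1}{2 \left(-332\right)} = -2 + \frac{1}{2} \left(- \frac{1}{332}\right) = -2 - \frac{1}{664} = - \frac{1329}{664} \approx -2.0015$)
$l{\left(R \right)} = - \frac{1329}{664}$
$\frac{l{\left(1766 \right)}}{-7861160} = - \frac{1329}{664 \left(-7861160\right)} = \left(- \frac{1329}{664}\right) \left(- \frac{1}{7861160}\right) = \frac{1329}{5219810240}$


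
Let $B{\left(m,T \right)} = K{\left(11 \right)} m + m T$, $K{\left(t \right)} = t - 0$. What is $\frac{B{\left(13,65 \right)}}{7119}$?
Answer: $\frac{988}{7119} \approx 0.13878$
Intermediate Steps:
$K{\left(t \right)} = t$ ($K{\left(t \right)} = t + 0 = t$)
$B{\left(m,T \right)} = 11 m + T m$ ($B{\left(m,T \right)} = 11 m + m T = 11 m + T m$)
$\frac{B{\left(13,65 \right)}}{7119} = \frac{13 \left(11 + 65\right)}{7119} = 13 \cdot 76 \cdot \frac{1}{7119} = 988 \cdot \frac{1}{7119} = \frac{988}{7119}$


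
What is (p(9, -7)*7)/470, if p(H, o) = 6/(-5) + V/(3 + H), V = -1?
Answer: -539/28200 ≈ -0.019113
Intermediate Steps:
p(H, o) = -6/5 - 1/(3 + H) (p(H, o) = 6/(-5) - 1/(3 + H) = 6*(-⅕) - 1/(3 + H) = -6/5 - 1/(3 + H))
(p(9, -7)*7)/470 = (((-23 - 6*9)/(5*(3 + 9)))*7)/470 = (((⅕)*(-23 - 54)/12)*7)*(1/470) = (((⅕)*(1/12)*(-77))*7)*(1/470) = -77/60*7*(1/470) = -539/60*1/470 = -539/28200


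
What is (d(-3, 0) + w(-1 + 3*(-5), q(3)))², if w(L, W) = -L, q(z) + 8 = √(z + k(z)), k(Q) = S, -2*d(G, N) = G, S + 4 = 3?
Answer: 1225/4 ≈ 306.25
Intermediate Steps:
S = -1 (S = -4 + 3 = -1)
d(G, N) = -G/2
k(Q) = -1
q(z) = -8 + √(-1 + z) (q(z) = -8 + √(z - 1) = -8 + √(-1 + z))
(d(-3, 0) + w(-1 + 3*(-5), q(3)))² = (-½*(-3) - (-1 + 3*(-5)))² = (3/2 - (-1 - 15))² = (3/2 - 1*(-16))² = (3/2 + 16)² = (35/2)² = 1225/4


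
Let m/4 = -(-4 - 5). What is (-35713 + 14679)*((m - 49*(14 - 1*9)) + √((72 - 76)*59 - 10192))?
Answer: 4396106 - 42068*I*√2607 ≈ 4.3961e+6 - 2.1479e+6*I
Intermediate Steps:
m = 36 (m = 4*(-(-4 - 5)) = 4*(-1*(-9)) = 4*9 = 36)
(-35713 + 14679)*((m - 49*(14 - 1*9)) + √((72 - 76)*59 - 10192)) = (-35713 + 14679)*((36 - 49*(14 - 1*9)) + √((72 - 76)*59 - 10192)) = -21034*((36 - 49*(14 - 9)) + √(-4*59 - 10192)) = -21034*((36 - 49*5) + √(-236 - 10192)) = -21034*((36 - 245) + √(-10428)) = -21034*(-209 + 2*I*√2607) = 4396106 - 42068*I*√2607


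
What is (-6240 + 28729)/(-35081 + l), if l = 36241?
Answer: 22489/1160 ≈ 19.387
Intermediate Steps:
(-6240 + 28729)/(-35081 + l) = (-6240 + 28729)/(-35081 + 36241) = 22489/1160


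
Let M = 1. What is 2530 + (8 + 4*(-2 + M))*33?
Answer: 2662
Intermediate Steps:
2530 + (8 + 4*(-2 + M))*33 = 2530 + (8 + 4*(-2 + 1))*33 = 2530 + (8 + 4*(-1))*33 = 2530 + (8 - 4)*33 = 2530 + 4*33 = 2530 + 132 = 2662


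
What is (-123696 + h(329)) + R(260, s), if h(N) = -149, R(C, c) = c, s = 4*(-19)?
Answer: -123921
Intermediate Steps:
s = -76
(-123696 + h(329)) + R(260, s) = (-123696 - 149) - 76 = -123845 - 76 = -123921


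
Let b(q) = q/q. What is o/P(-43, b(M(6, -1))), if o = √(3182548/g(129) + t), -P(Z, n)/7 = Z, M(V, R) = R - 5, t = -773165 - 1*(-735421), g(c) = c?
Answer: 2*I*√54387303/38829 ≈ 0.37986*I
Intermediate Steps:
t = -37744 (t = -773165 + 735421 = -37744)
M(V, R) = -5 + R
b(q) = 1
P(Z, n) = -7*Z
o = 2*I*√54387303/129 (o = √(3182548/129 - 37744) = √(-1686428/129) = 2*I*√54387303/129 ≈ 114.34*I)
o/P(-43, b(M(6, -1))) = (2*I*√54387303/129)/((-7*(-43))) = (2*I*√54387303/129)/301 = (2*I*√54387303/129)*(1/301) = 2*I*√54387303/38829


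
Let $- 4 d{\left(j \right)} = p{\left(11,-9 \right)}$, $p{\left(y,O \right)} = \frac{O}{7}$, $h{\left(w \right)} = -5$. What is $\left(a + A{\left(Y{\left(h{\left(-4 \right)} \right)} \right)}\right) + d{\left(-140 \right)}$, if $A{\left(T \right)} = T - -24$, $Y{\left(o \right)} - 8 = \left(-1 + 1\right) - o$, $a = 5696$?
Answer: $\frac{160533}{28} \approx 5733.3$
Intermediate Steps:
$p{\left(y,O \right)} = \frac{O}{7}$ ($p{\left(y,O \right)} = O \frac{1}{7} = \frac{O}{7}$)
$Y{\left(o \right)} = 8 - o$ ($Y{\left(o \right)} = 8 + \left(\left(-1 + 1\right) - o\right) = 8 + \left(0 - o\right) = 8 - o$)
$d{\left(j \right)} = \frac{9}{28}$ ($d{\left(j \right)} = - \frac{\frac{1}{7} \left(-9\right)}{4} = \left(- \frac{1}{4}\right) \left(- \frac{9}{7}\right) = \frac{9}{28}$)
$A{\left(T \right)} = 24 + T$ ($A{\left(T \right)} = T + 24 = 24 + T$)
$\left(a + A{\left(Y{\left(h{\left(-4 \right)} \right)} \right)}\right) + d{\left(-140 \right)} = \left(5696 + \left(24 + \left(8 - -5\right)\right)\right) + \frac{9}{28} = \left(5696 + \left(24 + \left(8 + 5\right)\right)\right) + \frac{9}{28} = \left(5696 + \left(24 + 13\right)\right) + \frac{9}{28} = \left(5696 + 37\right) + \frac{9}{28} = 5733 + \frac{9}{28} = \frac{160533}{28}$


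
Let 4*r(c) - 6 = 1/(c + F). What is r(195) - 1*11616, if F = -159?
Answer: -1672487/144 ≈ -11615.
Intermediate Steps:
r(c) = 3/2 + 1/(4*(-159 + c)) (r(c) = 3/2 + 1/(4*(c - 159)) = 3/2 + 1/(4*(-159 + c)))
r(195) - 1*11616 = (-953 + 6*195)/(4*(-159 + 195)) - 1*11616 = (¼)*(-953 + 1170)/36 - 11616 = (¼)*(1/36)*217 - 11616 = 217/144 - 11616 = -1672487/144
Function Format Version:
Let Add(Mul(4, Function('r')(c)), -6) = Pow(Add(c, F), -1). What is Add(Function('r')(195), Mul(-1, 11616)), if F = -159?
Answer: Rational(-1672487, 144) ≈ -11615.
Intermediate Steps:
Function('r')(c) = Add(Rational(3, 2), Mul(Rational(1, 4), Pow(Add(-159, c), -1))) (Function('r')(c) = Add(Rational(3, 2), Mul(Rational(1, 4), Pow(Add(c, -159), -1))) = Add(Rational(3, 2), Mul(Rational(1, 4), Pow(Add(-159, c), -1))))
Add(Function('r')(195), Mul(-1, 11616)) = Add(Mul(Rational(1, 4), Pow(Add(-159, 195), -1), Add(-953, Mul(6, 195))), Mul(-1, 11616)) = Add(Mul(Rational(1, 4), Pow(36, -1), Add(-953, 1170)), -11616) = Add(Mul(Rational(1, 4), Rational(1, 36), 217), -11616) = Add(Rational(217, 144), -11616) = Rational(-1672487, 144)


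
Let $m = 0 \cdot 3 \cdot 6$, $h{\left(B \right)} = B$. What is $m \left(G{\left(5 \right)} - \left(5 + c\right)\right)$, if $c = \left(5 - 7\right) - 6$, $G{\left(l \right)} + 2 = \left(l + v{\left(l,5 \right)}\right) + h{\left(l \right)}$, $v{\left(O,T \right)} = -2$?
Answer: $0$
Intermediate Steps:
$m = 0$ ($m = 0 \cdot 6 = 0$)
$G{\left(l \right)} = -4 + 2 l$ ($G{\left(l \right)} = -2 + \left(\left(l - 2\right) + l\right) = -2 + \left(\left(-2 + l\right) + l\right) = -2 + \left(-2 + 2 l\right) = -4 + 2 l$)
$c = -8$ ($c = -2 - 6 = -8$)
$m \left(G{\left(5 \right)} - \left(5 + c\right)\right) = 0 \left(\left(-4 + 2 \cdot 5\right) - -3\right) = 0 \left(\left(-4 + 10\right) + \left(-5 + 8\right)\right) = 0 \left(6 + 3\right) = 0 \cdot 9 = 0$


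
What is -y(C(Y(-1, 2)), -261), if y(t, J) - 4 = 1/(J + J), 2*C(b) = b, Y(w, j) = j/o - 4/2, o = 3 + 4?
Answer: -2087/522 ≈ -3.9981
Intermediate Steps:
o = 7
Y(w, j) = -2 + j/7 (Y(w, j) = j/7 - 4/2 = j*(1/7) - 4*1/2 = j/7 - 2 = -2 + j/7)
C(b) = b/2
y(t, J) = 4 + 1/(2*J) (y(t, J) = 4 + 1/(J + J) = 4 + 1/(2*J))
-y(C(Y(-1, 2)), -261) = -(4 + (1/2)/(-261)) = -(4 + (1/2)*(-1/261)) = -(4 - 1/522) = -1*2087/522 = -2087/522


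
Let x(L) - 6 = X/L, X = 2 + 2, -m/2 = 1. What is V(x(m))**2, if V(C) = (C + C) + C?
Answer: 144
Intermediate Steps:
m = -2 (m = -2*1 = -2)
X = 4
x(L) = 6 + 4/L
V(C) = 3*C (V(C) = 2*C + C = 3*C)
V(x(m))**2 = (3*(6 + 4/(-2)))**2 = (3*(6 + 4*(-1/2)))**2 = (3*(6 - 2))**2 = (3*4)**2 = 12**2 = 144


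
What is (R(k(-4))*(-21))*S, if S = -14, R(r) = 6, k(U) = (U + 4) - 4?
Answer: 1764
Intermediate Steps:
k(U) = U (k(U) = (4 + U) - 4 = U)
(R(k(-4))*(-21))*S = (6*(-21))*(-14) = -126*(-14) = 1764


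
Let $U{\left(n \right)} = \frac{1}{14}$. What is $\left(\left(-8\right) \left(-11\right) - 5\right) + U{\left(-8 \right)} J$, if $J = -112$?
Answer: $75$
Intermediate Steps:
$U{\left(n \right)} = \frac{1}{14}$
$\left(\left(-8\right) \left(-11\right) - 5\right) + U{\left(-8 \right)} J = \left(\left(-8\right) \left(-11\right) - 5\right) + \frac{1}{14} \left(-112\right) = \left(88 - 5\right) - 8 = 83 - 8 = 75$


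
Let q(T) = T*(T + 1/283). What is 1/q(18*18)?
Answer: 283/29708532 ≈ 9.5259e-6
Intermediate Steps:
q(T) = T*(1/283 + T) (q(T) = T*(T + 1/283) = T*(1/283 + T))
1/q(18*18) = 1/((18*18)*(1/283 + 18*18)) = 1/(324*(1/283 + 324)) = 1/(324*(91693/283)) = 1/(29708532/283) = 283/29708532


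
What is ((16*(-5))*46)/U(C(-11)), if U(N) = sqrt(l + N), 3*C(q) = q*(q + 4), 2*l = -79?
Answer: 3680*I*sqrt(498)/83 ≈ 989.43*I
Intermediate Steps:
l = -79/2 (l = (1/2)*(-79) = -79/2 ≈ -39.500)
C(q) = q*(4 + q)/3 (C(q) = (q*(q + 4))/3 = (q*(4 + q))/3 = q*(4 + q)/3)
U(N) = sqrt(-79/2 + N)
((16*(-5))*46)/U(C(-11)) = ((16*(-5))*46)/((sqrt(-158 + 4*((1/3)*(-11)*(4 - 11)))/2)) = (-80*46)/((sqrt(-158 + 4*((1/3)*(-11)*(-7)))/2)) = -3680*2/sqrt(-158 + 4*(77/3)) = -3680*2/sqrt(-158 + 308/3) = -3680*(-I*sqrt(498)/83) = -(-3680)*I*sqrt(498)/83 = 3680*I*sqrt(498)/83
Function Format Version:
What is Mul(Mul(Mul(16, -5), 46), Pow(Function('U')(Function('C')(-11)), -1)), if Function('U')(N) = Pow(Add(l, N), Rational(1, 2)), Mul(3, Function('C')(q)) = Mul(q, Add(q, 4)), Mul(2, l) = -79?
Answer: Mul(Rational(3680, 83), I, Pow(498, Rational(1, 2))) ≈ Mul(989.43, I)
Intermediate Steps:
l = Rational(-79, 2) (l = Mul(Rational(1, 2), -79) = Rational(-79, 2) ≈ -39.500)
Function('C')(q) = Mul(Rational(1, 3), q, Add(4, q)) (Function('C')(q) = Mul(Rational(1, 3), Mul(q, Add(q, 4))) = Mul(Rational(1, 3), Mul(q, Add(4, q))) = Mul(Rational(1, 3), q, Add(4, q)))
Function('U')(N) = Pow(Add(Rational(-79, 2), N), Rational(1, 2))
Mul(Mul(Mul(16, -5), 46), Pow(Function('U')(Function('C')(-11)), -1)) = Mul(Mul(Mul(16, -5), 46), Pow(Mul(Rational(1, 2), Pow(Add(-158, Mul(4, Mul(Rational(1, 3), -11, Add(4, -11)))), Rational(1, 2))), -1)) = Mul(Mul(-80, 46), Pow(Mul(Rational(1, 2), Pow(Add(-158, Mul(4, Mul(Rational(1, 3), -11, -7))), Rational(1, 2))), -1)) = Mul(-3680, Pow(Mul(Rational(1, 2), Pow(Add(-158, Mul(4, Rational(77, 3))), Rational(1, 2))), -1)) = Mul(-3680, Pow(Mul(Rational(1, 2), Pow(Add(-158, Rational(308, 3)), Rational(1, 2))), -1)) = Mul(-3680, Pow(Mul(Rational(1, 2), Pow(Rational(-166, 3), Rational(1, 2))), -1)) = Mul(-3680, Pow(Mul(Rational(1, 2), Mul(Rational(1, 3), I, Pow(498, Rational(1, 2)))), -1)) = Mul(-3680, Pow(Mul(Rational(1, 6), I, Pow(498, Rational(1, 2))), -1)) = Mul(-3680, Mul(Rational(-1, 83), I, Pow(498, Rational(1, 2)))) = Mul(Rational(3680, 83), I, Pow(498, Rational(1, 2)))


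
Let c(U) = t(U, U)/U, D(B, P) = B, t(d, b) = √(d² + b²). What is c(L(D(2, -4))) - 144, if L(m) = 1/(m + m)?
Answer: -144 + √2 ≈ -142.59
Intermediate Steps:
t(d, b) = √(b² + d²)
L(m) = 1/(2*m)
c(U) = √2*√(U²)/U (c(U) = √(U² + U²)/U = √(2*U²)/U = (√2*√(U²))/U = √2*√(U²)/U)
c(L(D(2, -4))) - 144 = √2*√(((½)/2)²)/(((½)/2)) - 144 = √2*√(((½)*(½))²)/(((½)*(½))) - 144 = √2*√((¼)²)/(¼) - 144 = √2*4*√(1/16) - 144 = √2*4*(¼) - 144 = √2 - 144 = -144 + √2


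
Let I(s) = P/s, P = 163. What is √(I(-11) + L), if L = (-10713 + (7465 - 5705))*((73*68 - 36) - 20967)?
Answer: √17375255414/11 ≈ 11983.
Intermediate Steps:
I(s) = 163/s
L = 143597167 (L = (-10713 + 1760)*((4964 - 36) - 20967) = -8953*(4928 - 20967) = -8953*(-16039) = 143597167)
√(I(-11) + L) = √(163/(-11) + 143597167) = √(163*(-1/11) + 143597167) = √(-163/11 + 143597167) = √(1579568674/11) = √17375255414/11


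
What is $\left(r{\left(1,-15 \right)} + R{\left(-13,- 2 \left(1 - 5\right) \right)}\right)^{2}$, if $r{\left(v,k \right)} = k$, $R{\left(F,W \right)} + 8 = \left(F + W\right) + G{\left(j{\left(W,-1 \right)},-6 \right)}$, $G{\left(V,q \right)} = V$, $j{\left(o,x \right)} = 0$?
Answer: $784$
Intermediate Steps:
$R{\left(F,W \right)} = -8 + F + W$ ($R{\left(F,W \right)} = -8 + \left(\left(F + W\right) + 0\right) = -8 + \left(F + W\right) = -8 + F + W$)
$\left(r{\left(1,-15 \right)} + R{\left(-13,- 2 \left(1 - 5\right) \right)}\right)^{2} = \left(-15 - \left(21 + 2 \left(1 - 5\right)\right)\right)^{2} = \left(-15 - 13\right)^{2} = \left(-28\right)^{2} = 784$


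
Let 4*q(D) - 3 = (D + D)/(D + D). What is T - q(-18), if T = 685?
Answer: 684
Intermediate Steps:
q(D) = 1 (q(D) = ¾ + ((D + D)/(D + D))/4 = ¾ + ((2*D)/((2*D)))/4 = ¾ + ((2*D)*(1/(2*D)))/4 = ¾ + (¼)*1 = ¾ + ¼ = 1)
T - q(-18) = 685 - 1*1 = 685 - 1 = 684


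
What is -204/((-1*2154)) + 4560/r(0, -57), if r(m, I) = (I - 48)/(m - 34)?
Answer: 3710862/2513 ≈ 1476.7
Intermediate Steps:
r(m, I) = (-48 + I)/(-34 + m)
-204/((-1*2154)) + 4560/r(0, -57) = -204/((-1*2154)) + 4560/(((-48 - 57)/(-34 + 0))) = -204/(-2154) + 4560/((-105/(-34))) = -204*(-1/2154) + 4560/((-1/34*(-105))) = 34/359 + 4560/(105/34) = 34/359 + 4560*(34/105) = 34/359 + 10336/7 = 3710862/2513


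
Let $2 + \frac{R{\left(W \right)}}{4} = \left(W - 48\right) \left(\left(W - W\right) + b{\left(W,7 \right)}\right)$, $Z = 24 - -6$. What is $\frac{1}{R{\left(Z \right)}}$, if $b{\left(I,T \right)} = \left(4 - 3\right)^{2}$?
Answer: $- \frac{1}{80} \approx -0.0125$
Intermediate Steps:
$b{\left(I,T \right)} = 1$ ($b{\left(I,T \right)} = 1^{2} = 1$)
$Z = 30$ ($Z = 24 + 6 = 30$)
$R{\left(W \right)} = -200 + 4 W$ ($R{\left(W \right)} = -8 + 4 \left(W - 48\right) \left(\left(W - W\right) + 1\right) = -8 + 4 \left(-48 + W\right) \left(0 + 1\right) = -8 + 4 \left(-48 + W\right) 1 = -8 + 4 \left(-48 + W\right) = -8 + \left(-192 + 4 W\right) = -200 + 4 W$)
$\frac{1}{R{\left(Z \right)}} = \frac{1}{-200 + 4 \cdot 30} = \frac{1}{-200 + 120} = \frac{1}{-80} = - \frac{1}{80}$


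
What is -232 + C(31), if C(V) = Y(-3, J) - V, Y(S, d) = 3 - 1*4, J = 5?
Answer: -264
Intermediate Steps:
Y(S, d) = -1 (Y(S, d) = 3 - 4 = -1)
C(V) = -1 - V
-232 + C(31) = -232 + (-1 - 1*31) = -232 + (-1 - 31) = -232 - 32 = -264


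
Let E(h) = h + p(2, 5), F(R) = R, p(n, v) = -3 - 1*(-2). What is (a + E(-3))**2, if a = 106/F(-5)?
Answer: 15876/25 ≈ 635.04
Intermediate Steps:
p(n, v) = -1 (p(n, v) = -3 + 2 = -1)
E(h) = -1 + h (E(h) = h - 1 = -1 + h)
a = -106/5 (a = 106/(-5) = 106*(-1/5) = -106/5 ≈ -21.200)
(a + E(-3))**2 = (-106/5 + (-1 - 3))**2 = (-106/5 - 4)**2 = (-126/5)**2 = 15876/25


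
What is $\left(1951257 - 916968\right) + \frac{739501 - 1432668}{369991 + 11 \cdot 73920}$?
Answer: $\frac{1223677999912}{1183111} \approx 1.0343 \cdot 10^{6}$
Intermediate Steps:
$\left(1951257 - 916968\right) + \frac{739501 - 1432668}{369991 + 11 \cdot 73920} = 1034289 - \frac{693167}{369991 + 813120} = 1034289 - \frac{693167}{1183111} = \frac{1223677999912}{1183111}$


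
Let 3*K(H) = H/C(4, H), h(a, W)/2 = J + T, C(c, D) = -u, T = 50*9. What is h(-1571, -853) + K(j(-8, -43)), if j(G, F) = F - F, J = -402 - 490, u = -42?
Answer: -884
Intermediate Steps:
T = 450
J = -892
C(c, D) = 42 (C(c, D) = -1*(-42) = 42)
h(a, W) = -884 (h(a, W) = 2*(-892 + 450) = 2*(-442) = -884)
j(G, F) = 0
K(H) = H/126 (K(H) = (H/42)/3 = H/126)
h(-1571, -853) + K(j(-8, -43)) = -884 + (1/126)*0 = -884 + 0 = -884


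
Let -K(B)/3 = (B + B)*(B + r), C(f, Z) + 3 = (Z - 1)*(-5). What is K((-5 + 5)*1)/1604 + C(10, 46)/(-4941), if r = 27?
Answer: 76/1647 ≈ 0.046144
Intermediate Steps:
C(f, Z) = 2 - 5*Z (C(f, Z) = -3 + (Z - 1)*(-5) = -3 + (-1 + Z)*(-5) = -3 + (5 - 5*Z) = 2 - 5*Z)
K(B) = -6*B*(27 + B) (K(B) = -3*(B + B)*(B + 27) = -3*2*B*(27 + B) = -6*B*(27 + B))
K((-5 + 5)*1)/1604 + C(10, 46)/(-4941) = -6*(-5 + 5)*1*(27 + (-5 + 5)*1)/1604 + (2 - 5*46)/(-4941) = -6*0*1*(27 + 0*1)*(1/1604) + (2 - 230)*(-1/4941) = -6*0*(27 + 0)*(1/1604) - 228*(-1/4941) = -6*0*27*(1/1604) + 76/1647 = 0*(1/1604) + 76/1647 = 0 + 76/1647 = 76/1647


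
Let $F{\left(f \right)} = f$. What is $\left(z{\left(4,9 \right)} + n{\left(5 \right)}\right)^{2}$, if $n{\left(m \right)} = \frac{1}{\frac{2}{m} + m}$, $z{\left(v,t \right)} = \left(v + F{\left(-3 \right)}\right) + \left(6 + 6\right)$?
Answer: $\frac{126736}{729} \approx 173.85$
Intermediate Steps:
$z{\left(v,t \right)} = 9 + v$ ($z{\left(v,t \right)} = \left(v - 3\right) + \left(6 + 6\right) = \left(-3 + v\right) + 12 = 9 + v$)
$n{\left(m \right)} = \frac{1}{m + \frac{2}{m}}$
$\left(z{\left(4,9 \right)} + n{\left(5 \right)}\right)^{2} = \left(\left(9 + 4\right) + \frac{5}{2 + 5^{2}}\right)^{2} = \left(13 + \frac{5}{2 + 25}\right)^{2} = \left(13 + \frac{5}{27}\right)^{2} = \left(\frac{356}{27}\right)^{2} = \frac{126736}{729}$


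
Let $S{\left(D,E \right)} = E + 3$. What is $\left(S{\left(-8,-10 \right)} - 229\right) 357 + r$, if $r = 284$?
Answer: $-83968$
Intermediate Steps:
$S{\left(D,E \right)} = 3 + E$
$\left(S{\left(-8,-10 \right)} - 229\right) 357 + r = \left(\left(3 - 10\right) - 229\right) 357 + 284 = \left(-7 - 229\right) 357 + 284 = \left(-236\right) 357 + 284 = -84252 + 284 = -83968$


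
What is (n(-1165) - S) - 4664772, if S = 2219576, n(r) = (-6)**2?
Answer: -6884312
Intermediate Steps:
n(r) = 36
(n(-1165) - S) - 4664772 = (36 - 1*2219576) - 4664772 = (36 - 2219576) - 4664772 = -2219540 - 4664772 = -6884312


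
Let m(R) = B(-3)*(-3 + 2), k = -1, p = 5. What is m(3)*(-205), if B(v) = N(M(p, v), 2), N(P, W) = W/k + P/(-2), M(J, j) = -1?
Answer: -615/2 ≈ -307.50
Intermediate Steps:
N(P, W) = -W - P/2 (N(P, W) = W/(-1) + P/(-2) = W*(-1) + P*(-½) = -W - P/2)
B(v) = -3/2 (B(v) = -1*2 - ½*(-1) = -2 + ½ = -3/2)
m(R) = 3/2 (m(R) = -3*(-3 + 2)/2 = -3/2*(-1) = 3/2)
m(3)*(-205) = (3/2)*(-205) = -615/2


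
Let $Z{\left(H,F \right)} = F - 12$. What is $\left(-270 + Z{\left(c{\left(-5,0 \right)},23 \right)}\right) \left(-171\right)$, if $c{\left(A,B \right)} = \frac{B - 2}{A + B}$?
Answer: $44289$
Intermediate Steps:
$c{\left(A,B \right)} = \frac{-2 + B}{A + B}$
$Z{\left(H,F \right)} = -12 + F$ ($Z{\left(H,F \right)} = F - 12 = -12 + F$)
$\left(-270 + Z{\left(c{\left(-5,0 \right)},23 \right)}\right) \left(-171\right) = \left(-270 + \left(-12 + 23\right)\right) \left(-171\right) = \left(-270 + 11\right) \left(-171\right) = \left(-259\right) \left(-171\right) = 44289$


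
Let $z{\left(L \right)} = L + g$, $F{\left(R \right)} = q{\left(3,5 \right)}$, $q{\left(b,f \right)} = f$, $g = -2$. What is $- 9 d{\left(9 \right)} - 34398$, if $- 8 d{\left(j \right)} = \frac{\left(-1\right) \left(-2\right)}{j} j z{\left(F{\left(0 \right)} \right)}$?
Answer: $- \frac{137565}{4} \approx -34391.0$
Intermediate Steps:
$F{\left(R \right)} = 5$
$z{\left(L \right)} = -2 + L$ ($z{\left(L \right)} = L - 2 = -2 + L$)
$d{\left(j \right)} = - \frac{3}{4}$ ($d{\left(j \right)} = - \frac{\frac{\left(-1\right) \left(-2\right)}{j} j \left(-2 + 5\right)}{8} = - \frac{\frac{2}{j} j 3}{8} = - \frac{2 \cdot 3}{8} = \left(- \frac{1}{8}\right) 6 = - \frac{3}{4}$)
$- 9 d{\left(9 \right)} - 34398 = \left(-9\right) \left(- \frac{3}{4}\right) - 34398 = \frac{27}{4} - 34398 = - \frac{137565}{4}$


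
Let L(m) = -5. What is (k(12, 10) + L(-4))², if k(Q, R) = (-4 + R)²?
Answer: 961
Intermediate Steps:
(k(12, 10) + L(-4))² = ((-4 + 10)² - 5)² = (6² - 5)² = (36 - 5)² = 31² = 961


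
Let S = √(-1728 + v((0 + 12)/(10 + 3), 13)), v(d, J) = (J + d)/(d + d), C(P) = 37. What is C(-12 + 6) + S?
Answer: 37 + I*√247746/12 ≈ 37.0 + 41.478*I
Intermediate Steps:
v(d, J) = (J + d)/(2*d) (v(d, J) = (J + d)/((2*d)) = (J + d)*(1/(2*d)) = (J + d)/(2*d))
S = I*√247746/12 (S = √(-1728 + (13 + (0 + 12)/(10 + 3))/(2*(((0 + 12)/(10 + 3))))) = √(-1728 + (13 + 12/13)/(2*((12/13)))) = √(-1728 + (13 + 12*(1/13))/(2*((12*(1/13))))) = √(-1728 + (13 + 12/13)/(2*(12/13))) = √(-1728 + (½)*(13/12)*(181/13)) = √(-1728 + 181/24) = √(-41291/24) = I*√247746/12 ≈ 41.478*I)
C(-12 + 6) + S = 37 + I*√247746/12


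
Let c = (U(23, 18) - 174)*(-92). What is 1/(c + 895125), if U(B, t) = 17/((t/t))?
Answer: 1/909569 ≈ 1.0994e-6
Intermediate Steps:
U(B, t) = 17 (U(B, t) = 17/1 = 17*1 = 17)
c = 14444 (c = (17 - 174)*(-92) = -157*(-92) = 14444)
1/(c + 895125) = 1/(14444 + 895125) = 1/909569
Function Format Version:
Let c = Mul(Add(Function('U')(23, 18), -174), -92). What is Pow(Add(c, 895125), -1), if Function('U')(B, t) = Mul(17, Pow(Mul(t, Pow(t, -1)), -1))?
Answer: Rational(1, 909569) ≈ 1.0994e-6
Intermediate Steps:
Function('U')(B, t) = 17 (Function('U')(B, t) = Mul(17, Pow(1, -1)) = Mul(17, 1) = 17)
c = 14444 (c = Mul(Add(17, -174), -92) = Mul(-157, -92) = 14444)
Pow(Add(c, 895125), -1) = Pow(Add(14444, 895125), -1) = Pow(909569, -1) = Rational(1, 909569)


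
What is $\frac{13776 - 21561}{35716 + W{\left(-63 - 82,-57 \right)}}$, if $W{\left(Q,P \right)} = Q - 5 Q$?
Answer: $- \frac{7785}{36296} \approx -0.21449$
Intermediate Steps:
$W{\left(Q,P \right)} = - 4 Q$
$\frac{13776 - 21561}{35716 + W{\left(-63 - 82,-57 \right)}} = \frac{13776 - 21561}{35716 - 4 \left(-63 - 82\right)} = - \frac{7785}{35716 - -580} = - \frac{7785}{35716 + 580} = - \frac{7785}{36296}$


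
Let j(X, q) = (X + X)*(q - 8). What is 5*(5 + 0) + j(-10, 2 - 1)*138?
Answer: 19345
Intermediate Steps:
j(X, q) = 2*X*(-8 + q) (j(X, q) = (2*X)*(-8 + q) = 2*X*(-8 + q))
5*(5 + 0) + j(-10, 2 - 1)*138 = 5*(5 + 0) + (2*(-10)*(-8 + (2 - 1)))*138 = 5*5 + (2*(-10)*(-8 + 1))*138 = 25 + (2*(-10)*(-7))*138 = 25 + 140*138 = 25 + 19320 = 19345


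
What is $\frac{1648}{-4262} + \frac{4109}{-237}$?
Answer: $- \frac{8951567}{505047} \approx -17.724$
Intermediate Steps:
$\frac{1648}{-4262} + \frac{4109}{-237} = 1648 \left(- \frac{1}{4262}\right) + 4109 \left(- \frac{1}{237}\right) = - \frac{824}{2131} - \frac{4109}{237} = - \frac{8951567}{505047}$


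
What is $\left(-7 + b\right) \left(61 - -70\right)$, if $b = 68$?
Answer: $7991$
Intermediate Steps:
$\left(-7 + b\right) \left(61 - -70\right) = \left(-7 + 68\right) \left(61 - -70\right) = 61 \left(61 + 70\right) = 61 \cdot 131 = 7991$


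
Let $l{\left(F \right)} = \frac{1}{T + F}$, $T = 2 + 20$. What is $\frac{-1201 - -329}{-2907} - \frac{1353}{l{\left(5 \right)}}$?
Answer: $- \frac{106194745}{2907} \approx -36531.0$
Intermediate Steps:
$T = 22$
$l{\left(F \right)} = \frac{1}{22 + F}$
$\frac{-1201 - -329}{-2907} - \frac{1353}{l{\left(5 \right)}} = \frac{-1201 - -329}{-2907} - \frac{1353}{\frac{1}{22 + 5}} = \left(-1201 + 329\right) \left(- \frac{1}{2907}\right) - \frac{1353}{\frac{1}{27}} = \left(-872\right) \left(- \frac{1}{2907}\right) - 1353 \frac{1}{\frac{1}{27}} = \frac{872}{2907} - 36531 = - \frac{106194745}{2907}$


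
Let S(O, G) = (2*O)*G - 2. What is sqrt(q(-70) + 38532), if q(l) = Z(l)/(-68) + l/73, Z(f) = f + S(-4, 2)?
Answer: 2*sqrt(14835729337)/1241 ≈ 196.30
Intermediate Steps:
S(O, G) = -2 + 2*G*O (S(O, G) = 2*G*O - 2 = -2 + 2*G*O)
Z(f) = -18 + f (Z(f) = f + (-2 + 2*2*(-4)) = f + (-2 - 16) = f - 18 = -18 + f)
q(l) = 9/34 - 5*l/4964 (q(l) = (-18 + l)/(-68) + l/73 = (-18 + l)*(-1/68) + l*(1/73) = (9/34 - l/68) + l/73 = 9/34 - 5*l/4964)
sqrt(q(-70) + 38532) = sqrt((9/34 - 5/4964*(-70)) + 38532) = sqrt((9/34 + 175/2482) + 38532) = sqrt(416/1241 + 38532) = sqrt(47818628/1241) = 2*sqrt(14835729337)/1241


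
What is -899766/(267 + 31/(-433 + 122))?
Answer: -19987659/5929 ≈ -3371.2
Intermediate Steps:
-899766/(267 + 31/(-433 + 122)) = -899766/(267 + 31/(-311)) = -899766/(267 + 31*(-1/311)) = -899766/(267 - 31/311) = -899766/83006/311 = -899766*311/83006 = -19987659/5929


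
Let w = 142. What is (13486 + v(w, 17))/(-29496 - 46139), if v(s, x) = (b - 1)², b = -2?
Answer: -2699/15127 ≈ -0.17842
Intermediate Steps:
v(s, x) = 9 (v(s, x) = (-2 - 1)² = (-3)² = 9)
(13486 + v(w, 17))/(-29496 - 46139) = (13486 + 9)/(-29496 - 46139) = 13495/(-75635) = 13495*(-1/75635) = -2699/15127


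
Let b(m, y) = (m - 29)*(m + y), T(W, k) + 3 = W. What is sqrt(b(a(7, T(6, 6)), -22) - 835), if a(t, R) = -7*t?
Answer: sqrt(4703) ≈ 68.578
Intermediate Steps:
T(W, k) = -3 + W
b(m, y) = (-29 + m)*(m + y)
sqrt(b(a(7, T(6, 6)), -22) - 835) = sqrt(((-7*7)**2 - (-203)*7 - 29*(-22) - 7*7*(-22)) - 835) = sqrt(((-49)**2 - 29*(-49) + 638 - 49*(-22)) - 835) = sqrt((2401 + 1421 + 638 + 1078) - 835) = sqrt(5538 - 835) = sqrt(4703)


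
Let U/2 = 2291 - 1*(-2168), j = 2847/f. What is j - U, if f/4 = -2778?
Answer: -33033221/3704 ≈ -8918.3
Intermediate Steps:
f = -11112 (f = 4*(-2778) = -11112)
j = -949/3704 (j = 2847/(-11112) = 2847*(-1/11112) = -949/3704 ≈ -0.25621)
U = 8918 (U = 2*(2291 - 1*(-2168)) = 2*(2291 + 2168) = 2*4459 = 8918)
j - U = -949/3704 - 1*8918 = -949/3704 - 8918 = -33033221/3704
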